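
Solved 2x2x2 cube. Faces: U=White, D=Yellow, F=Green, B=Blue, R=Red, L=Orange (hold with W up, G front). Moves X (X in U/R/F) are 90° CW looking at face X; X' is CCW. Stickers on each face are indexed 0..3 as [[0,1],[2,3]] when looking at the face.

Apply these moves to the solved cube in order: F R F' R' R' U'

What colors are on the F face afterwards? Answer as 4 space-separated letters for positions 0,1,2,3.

Answer: O G G O

Derivation:
After move 1 (F): F=GGGG U=WWOO R=WRWR D=RRYY L=OYOY
After move 2 (R): R=WWRR U=WGOG F=GRGY D=RBYB B=OBWB
After move 3 (F'): F=RYGG U=WGWR R=BWRR D=YYYB L=OGOO
After move 4 (R'): R=WRBR U=WWWO F=RGGR D=YYYG B=BBYB
After move 5 (R'): R=RRWB U=WYWB F=RWGO D=YGYR B=GBYB
After move 6 (U'): U=YBWW F=OGGO R=RWWB B=RRYB L=GBOO
Query: F face = OGGO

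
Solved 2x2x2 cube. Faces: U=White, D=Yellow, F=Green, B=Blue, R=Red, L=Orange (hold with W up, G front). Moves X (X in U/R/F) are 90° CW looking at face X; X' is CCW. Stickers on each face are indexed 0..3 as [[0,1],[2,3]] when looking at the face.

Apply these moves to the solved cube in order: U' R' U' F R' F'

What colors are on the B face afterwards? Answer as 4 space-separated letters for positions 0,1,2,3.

Answer: G R O B

Derivation:
After move 1 (U'): U=WWWW F=OOGG R=GGRR B=RRBB L=BBOO
After move 2 (R'): R=GRGR U=WBWR F=OWGW D=YOYG B=YRYB
After move 3 (U'): U=BRWW F=BBGW R=OWGR B=GRYB L=YROO
After move 4 (F): F=GBWB U=BROR R=WWWR D=GOYG L=YYOO
After move 5 (R'): R=WRWW U=BYOG F=GRWR D=GBYB B=GROB
After move 6 (F'): F=RRGW U=BYWW R=BRGW D=YOYB L=YGOO
Query: B face = GROB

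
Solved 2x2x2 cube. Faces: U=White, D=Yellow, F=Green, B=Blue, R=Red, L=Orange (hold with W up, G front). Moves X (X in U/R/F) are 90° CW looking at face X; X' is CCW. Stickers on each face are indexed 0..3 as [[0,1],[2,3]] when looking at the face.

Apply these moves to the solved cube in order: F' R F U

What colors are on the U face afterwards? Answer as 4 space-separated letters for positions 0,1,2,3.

Answer: W W W G

Derivation:
After move 1 (F'): F=GGGG U=WWRR R=YRYR D=OOYY L=OWOW
After move 2 (R): R=YYRR U=WGRG F=GOGY D=OBYB B=RBWB
After move 3 (F): F=GGYO U=WGWW R=RYGR D=RYYB L=OOOB
After move 4 (U): U=WWWG F=RYYO R=RBGR B=OOWB L=GGOB
Query: U face = WWWG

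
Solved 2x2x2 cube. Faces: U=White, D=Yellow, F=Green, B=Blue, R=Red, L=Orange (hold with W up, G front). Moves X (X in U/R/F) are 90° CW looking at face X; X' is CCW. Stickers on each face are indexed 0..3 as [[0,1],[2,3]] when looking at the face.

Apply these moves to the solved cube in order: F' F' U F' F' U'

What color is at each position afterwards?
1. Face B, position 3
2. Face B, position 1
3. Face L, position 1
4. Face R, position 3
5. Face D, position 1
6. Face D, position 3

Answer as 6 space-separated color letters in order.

After move 1 (F'): F=GGGG U=WWRR R=YRYR D=OOYY L=OWOW
After move 2 (F'): F=GGGG U=WWYY R=OROR D=WWYY L=OROR
After move 3 (U): U=YWYW F=ORGG R=BBOR B=ORBB L=GGOR
After move 4 (F'): F=RGOG U=YWBO R=WBWR D=GRYY L=GWOY
After move 5 (F'): F=GGRO U=YWWW R=RBGR D=WYYY L=GOOB
After move 6 (U'): U=WWYW F=GORO R=GGGR B=RBBB L=OROB
Query 1: B[3] = B
Query 2: B[1] = B
Query 3: L[1] = R
Query 4: R[3] = R
Query 5: D[1] = Y
Query 6: D[3] = Y

Answer: B B R R Y Y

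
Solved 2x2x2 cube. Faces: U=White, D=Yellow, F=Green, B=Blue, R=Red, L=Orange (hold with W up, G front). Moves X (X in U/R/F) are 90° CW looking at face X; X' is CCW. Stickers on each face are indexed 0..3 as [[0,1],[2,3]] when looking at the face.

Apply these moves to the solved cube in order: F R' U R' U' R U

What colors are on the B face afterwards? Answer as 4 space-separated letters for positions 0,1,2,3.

Answer: G Y O B

Derivation:
After move 1 (F): F=GGGG U=WWOO R=WRWR D=RRYY L=OYOY
After move 2 (R'): R=RRWW U=WBOB F=GWGO D=RGYG B=YBRB
After move 3 (U): U=OWBB F=RRGO R=YBWW B=OYRB L=GWOY
After move 4 (R'): R=BWYW U=ORBO F=RWGB D=RRYO B=GYGB
After move 5 (U'): U=ROOB F=GWGB R=RWYW B=BWGB L=GYOY
After move 6 (R): R=YRWW U=RWOB F=GRGO D=RGYB B=BWOB
After move 7 (U): U=ORBW F=YRGO R=BWWW B=GYOB L=GROY
Query: B face = GYOB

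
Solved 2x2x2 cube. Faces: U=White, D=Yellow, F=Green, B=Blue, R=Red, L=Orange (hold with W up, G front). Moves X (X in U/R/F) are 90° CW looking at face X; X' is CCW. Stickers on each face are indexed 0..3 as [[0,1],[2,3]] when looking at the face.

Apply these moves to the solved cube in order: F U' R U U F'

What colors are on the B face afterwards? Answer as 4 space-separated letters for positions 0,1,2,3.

After move 1 (F): F=GGGG U=WWOO R=WRWR D=RRYY L=OYOY
After move 2 (U'): U=WOWO F=OYGG R=GGWR B=WRBB L=BBOY
After move 3 (R): R=WGRG U=WYWG F=ORGY D=RBYW B=OROB
After move 4 (U): U=WWGY F=WGGY R=ORRG B=BBOB L=OROY
After move 5 (U): U=GWYW F=ORGY R=BBRG B=OROB L=WGOY
After move 6 (F'): F=RYOG U=GWBR R=BBRG D=GYYW L=WWOY
Query: B face = OROB

Answer: O R O B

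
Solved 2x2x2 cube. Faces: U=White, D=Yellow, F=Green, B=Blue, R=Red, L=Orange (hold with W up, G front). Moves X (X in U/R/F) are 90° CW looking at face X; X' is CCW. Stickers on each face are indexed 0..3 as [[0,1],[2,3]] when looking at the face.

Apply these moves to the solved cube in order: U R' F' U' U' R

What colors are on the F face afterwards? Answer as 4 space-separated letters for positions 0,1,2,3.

After move 1 (U): U=WWWW F=RRGG R=BBRR B=OOBB L=GGOO
After move 2 (R'): R=BRBR U=WBWO F=RWGW D=YRYG B=YOYB
After move 3 (F'): F=WWRG U=WBBB R=RRYR D=GOYG L=GOOW
After move 4 (U'): U=BBWB F=GORG R=WWYR B=RRYB L=YOOW
After move 5 (U'): U=BBBW F=YORG R=GOYR B=WWYB L=RROW
After move 6 (R): R=YGRO U=BOBG F=YORG D=GYYW B=WWBB
Query: F face = YORG

Answer: Y O R G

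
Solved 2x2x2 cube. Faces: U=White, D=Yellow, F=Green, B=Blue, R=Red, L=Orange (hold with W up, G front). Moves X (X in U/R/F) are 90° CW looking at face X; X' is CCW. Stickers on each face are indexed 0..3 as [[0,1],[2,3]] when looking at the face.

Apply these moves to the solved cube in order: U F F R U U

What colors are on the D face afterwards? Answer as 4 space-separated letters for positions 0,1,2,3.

After move 1 (U): U=WWWW F=RRGG R=BBRR B=OOBB L=GGOO
After move 2 (F): F=GRGR U=WWOG R=WBWR D=RBYY L=GYOY
After move 3 (F): F=GGRR U=WWYY R=OBGR D=WWYY L=GROB
After move 4 (R): R=GORB U=WGYR F=GWRY D=WBYO B=YOWB
After move 5 (U): U=YWRG F=GORY R=YORB B=GRWB L=GWOB
After move 6 (U): U=RYGW F=YORY R=GRRB B=GWWB L=GOOB
Query: D face = WBYO

Answer: W B Y O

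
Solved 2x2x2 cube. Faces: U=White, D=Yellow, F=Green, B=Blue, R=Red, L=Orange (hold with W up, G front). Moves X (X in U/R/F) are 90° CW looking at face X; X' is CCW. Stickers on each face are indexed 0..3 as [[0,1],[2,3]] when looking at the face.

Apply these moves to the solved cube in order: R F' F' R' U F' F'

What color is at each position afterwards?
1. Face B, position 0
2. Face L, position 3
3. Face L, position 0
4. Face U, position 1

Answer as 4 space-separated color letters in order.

After move 1 (R): R=RRRR U=WGWG F=GYGY D=YBYB B=WBWB
After move 2 (F'): F=YYGG U=WGRR R=BRYR D=OOYB L=OGOW
After move 3 (F'): F=YGYG U=WGBY R=OROR D=GWYB L=OROR
After move 4 (R'): R=RROO U=WWBW F=YGYY D=GGYG B=BBWB
After move 5 (U): U=BWWW F=RRYY R=BBOO B=ORWB L=YGOR
After move 6 (F'): F=RYRY U=BWBO R=GBGO D=GRYG L=YWOW
After move 7 (F'): F=YYRR U=BWGG R=RBGO D=WWYG L=YOOB
Query 1: B[0] = O
Query 2: L[3] = B
Query 3: L[0] = Y
Query 4: U[1] = W

Answer: O B Y W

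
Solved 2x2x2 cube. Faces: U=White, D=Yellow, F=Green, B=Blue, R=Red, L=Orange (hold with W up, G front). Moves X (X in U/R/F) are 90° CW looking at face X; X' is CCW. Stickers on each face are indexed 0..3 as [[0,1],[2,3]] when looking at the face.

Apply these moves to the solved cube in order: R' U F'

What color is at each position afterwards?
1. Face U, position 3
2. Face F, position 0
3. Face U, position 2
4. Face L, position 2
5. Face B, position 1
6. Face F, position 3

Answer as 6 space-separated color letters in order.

After move 1 (R'): R=RRRR U=WBWB F=GWGW D=YGYG B=YBYB
After move 2 (U): U=WWBB F=RRGW R=YBRR B=OOYB L=GWOO
After move 3 (F'): F=RWRG U=WWYR R=GBYR D=WOYG L=GBOB
Query 1: U[3] = R
Query 2: F[0] = R
Query 3: U[2] = Y
Query 4: L[2] = O
Query 5: B[1] = O
Query 6: F[3] = G

Answer: R R Y O O G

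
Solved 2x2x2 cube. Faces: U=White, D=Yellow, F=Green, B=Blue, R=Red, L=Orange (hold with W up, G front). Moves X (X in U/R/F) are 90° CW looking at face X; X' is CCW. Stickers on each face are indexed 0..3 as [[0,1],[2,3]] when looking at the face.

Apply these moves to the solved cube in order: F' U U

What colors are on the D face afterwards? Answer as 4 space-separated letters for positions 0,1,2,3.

Answer: O O Y Y

Derivation:
After move 1 (F'): F=GGGG U=WWRR R=YRYR D=OOYY L=OWOW
After move 2 (U): U=RWRW F=YRGG R=BBYR B=OWBB L=GGOW
After move 3 (U): U=RRWW F=BBGG R=OWYR B=GGBB L=YROW
Query: D face = OOYY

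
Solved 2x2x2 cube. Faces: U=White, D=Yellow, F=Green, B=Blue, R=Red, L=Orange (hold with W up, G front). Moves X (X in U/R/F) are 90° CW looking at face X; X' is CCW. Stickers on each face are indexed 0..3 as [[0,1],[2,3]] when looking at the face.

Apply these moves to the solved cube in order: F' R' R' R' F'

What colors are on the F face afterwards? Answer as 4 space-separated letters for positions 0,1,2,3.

After move 1 (F'): F=GGGG U=WWRR R=YRYR D=OOYY L=OWOW
After move 2 (R'): R=RRYY U=WBRB F=GWGR D=OGYG B=YBOB
After move 3 (R'): R=RYRY U=WORY F=GBGB D=OWYR B=GBGB
After move 4 (R'): R=YYRR U=WGRG F=GOGY D=OBYB B=RBWB
After move 5 (F'): F=OYGG U=WGYR R=BYOR D=WWYB L=OGOR
Query: F face = OYGG

Answer: O Y G G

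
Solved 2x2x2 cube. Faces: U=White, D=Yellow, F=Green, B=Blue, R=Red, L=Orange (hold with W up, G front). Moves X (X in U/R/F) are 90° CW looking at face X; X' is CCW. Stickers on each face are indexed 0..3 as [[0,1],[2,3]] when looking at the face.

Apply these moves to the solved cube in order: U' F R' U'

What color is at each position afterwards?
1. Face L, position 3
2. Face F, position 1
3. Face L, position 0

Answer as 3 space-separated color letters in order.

Answer: Y Y Y

Derivation:
After move 1 (U'): U=WWWW F=OOGG R=GGRR B=RRBB L=BBOO
After move 2 (F): F=GOGO U=WWOB R=WGWR D=RGYY L=BYOY
After move 3 (R'): R=GRWW U=WBOR F=GWGB D=ROYO B=YRGB
After move 4 (U'): U=BRWO F=BYGB R=GWWW B=GRGB L=YROY
Query 1: L[3] = Y
Query 2: F[1] = Y
Query 3: L[0] = Y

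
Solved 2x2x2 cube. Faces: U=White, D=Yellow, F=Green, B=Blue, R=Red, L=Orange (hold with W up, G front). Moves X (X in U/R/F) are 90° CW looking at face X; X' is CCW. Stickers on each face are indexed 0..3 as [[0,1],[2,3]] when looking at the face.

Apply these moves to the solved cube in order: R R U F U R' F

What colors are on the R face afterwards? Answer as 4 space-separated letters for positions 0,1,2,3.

Answer: B R G Y

Derivation:
After move 1 (R): R=RRRR U=WGWG F=GYGY D=YBYB B=WBWB
After move 2 (R): R=RRRR U=WYWY F=GBGB D=YWYW B=GBGB
After move 3 (U): U=WWYY F=RRGB R=GBRR B=OOGB L=GBOO
After move 4 (F): F=GRBR U=WWOB R=YBYR D=RGYW L=GYOW
After move 5 (U): U=OWBW F=YBBR R=OOYR B=GYGB L=GROW
After move 6 (R'): R=OROY U=OGBG F=YWBW D=RBYR B=WYGB
After move 7 (F): F=BYWW U=OGWR R=BRGY D=OOYR L=GROB
Query: R face = BRGY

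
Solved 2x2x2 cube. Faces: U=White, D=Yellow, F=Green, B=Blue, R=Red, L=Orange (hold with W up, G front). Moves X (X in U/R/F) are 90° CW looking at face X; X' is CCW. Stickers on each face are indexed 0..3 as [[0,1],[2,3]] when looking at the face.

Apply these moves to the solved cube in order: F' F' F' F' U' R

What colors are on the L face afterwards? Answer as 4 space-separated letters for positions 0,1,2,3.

Answer: B B O O

Derivation:
After move 1 (F'): F=GGGG U=WWRR R=YRYR D=OOYY L=OWOW
After move 2 (F'): F=GGGG U=WWYY R=OROR D=WWYY L=OROR
After move 3 (F'): F=GGGG U=WWOO R=WRWR D=RRYY L=OYOY
After move 4 (F'): F=GGGG U=WWWW R=RRRR D=YYYY L=OOOO
After move 5 (U'): U=WWWW F=OOGG R=GGRR B=RRBB L=BBOO
After move 6 (R): R=RGRG U=WOWG F=OYGY D=YBYR B=WRWB
Query: L face = BBOO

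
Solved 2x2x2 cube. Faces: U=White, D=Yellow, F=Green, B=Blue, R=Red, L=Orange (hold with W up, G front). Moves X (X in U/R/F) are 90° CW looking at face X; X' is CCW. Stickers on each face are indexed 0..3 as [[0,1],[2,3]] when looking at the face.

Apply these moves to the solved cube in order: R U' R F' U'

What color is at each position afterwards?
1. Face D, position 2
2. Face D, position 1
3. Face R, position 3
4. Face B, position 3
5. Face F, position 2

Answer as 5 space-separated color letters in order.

Answer: Y O Y B O

Derivation:
After move 1 (R): R=RRRR U=WGWG F=GYGY D=YBYB B=WBWB
After move 2 (U'): U=GGWW F=OOGY R=GYRR B=RRWB L=WBOO
After move 3 (R): R=RGRY U=GOWY F=OBGB D=YWYR B=WRGB
After move 4 (F'): F=BBOG U=GORR R=WGYY D=BOYR L=WYOW
After move 5 (U'): U=ORGR F=WYOG R=BBYY B=WGGB L=WROW
Query 1: D[2] = Y
Query 2: D[1] = O
Query 3: R[3] = Y
Query 4: B[3] = B
Query 5: F[2] = O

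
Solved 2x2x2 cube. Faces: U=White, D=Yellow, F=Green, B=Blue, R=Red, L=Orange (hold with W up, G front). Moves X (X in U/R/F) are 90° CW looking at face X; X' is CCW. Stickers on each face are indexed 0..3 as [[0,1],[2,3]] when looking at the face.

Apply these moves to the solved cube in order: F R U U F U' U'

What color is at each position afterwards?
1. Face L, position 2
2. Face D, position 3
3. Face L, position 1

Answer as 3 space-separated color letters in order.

Answer: O B Y

Derivation:
After move 1 (F): F=GGGG U=WWOO R=WRWR D=RRYY L=OYOY
After move 2 (R): R=WWRR U=WGOG F=GRGY D=RBYB B=OBWB
After move 3 (U): U=OWGG F=WWGY R=OBRR B=OYWB L=GROY
After move 4 (U): U=GOGW F=OBGY R=OYRR B=GRWB L=WWOY
After move 5 (F): F=GOYB U=GOYW R=GYWR D=ROYB L=WROB
After move 6 (U'): U=OWGY F=WRYB R=GOWR B=GYWB L=GROB
After move 7 (U'): U=WYOG F=GRYB R=WRWR B=GOWB L=GYOB
Query 1: L[2] = O
Query 2: D[3] = B
Query 3: L[1] = Y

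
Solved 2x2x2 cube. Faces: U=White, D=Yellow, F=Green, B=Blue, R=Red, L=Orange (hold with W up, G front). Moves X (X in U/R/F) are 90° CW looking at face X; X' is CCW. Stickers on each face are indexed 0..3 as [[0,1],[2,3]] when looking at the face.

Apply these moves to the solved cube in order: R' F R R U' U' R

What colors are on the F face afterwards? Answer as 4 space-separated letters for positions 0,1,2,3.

After move 1 (R'): R=RRRR U=WBWB F=GWGW D=YGYG B=YBYB
After move 2 (F): F=GGWW U=WBOO R=WRBR D=RRYG L=OYOG
After move 3 (R): R=BWRR U=WGOW F=GRWG D=RYYY B=OBBB
After move 4 (R): R=RBRW U=WROG F=GYWY D=RBYO B=WBGB
After move 5 (U'): U=RGWO F=OYWY R=GYRW B=RBGB L=WBOG
After move 6 (U'): U=GORW F=WBWY R=OYRW B=GYGB L=RBOG
After move 7 (R): R=ROWY U=GBRY F=WBWO D=RGYG B=WYOB
Query: F face = WBWO

Answer: W B W O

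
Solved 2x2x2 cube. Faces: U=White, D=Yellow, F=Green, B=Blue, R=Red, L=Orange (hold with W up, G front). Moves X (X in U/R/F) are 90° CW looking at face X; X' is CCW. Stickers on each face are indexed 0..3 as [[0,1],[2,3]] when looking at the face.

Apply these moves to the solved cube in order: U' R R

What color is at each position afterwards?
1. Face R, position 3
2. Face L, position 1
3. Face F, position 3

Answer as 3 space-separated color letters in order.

After move 1 (U'): U=WWWW F=OOGG R=GGRR B=RRBB L=BBOO
After move 2 (R): R=RGRG U=WOWG F=OYGY D=YBYR B=WRWB
After move 3 (R): R=RRGG U=WYWY F=OBGR D=YWYW B=GROB
Query 1: R[3] = G
Query 2: L[1] = B
Query 3: F[3] = R

Answer: G B R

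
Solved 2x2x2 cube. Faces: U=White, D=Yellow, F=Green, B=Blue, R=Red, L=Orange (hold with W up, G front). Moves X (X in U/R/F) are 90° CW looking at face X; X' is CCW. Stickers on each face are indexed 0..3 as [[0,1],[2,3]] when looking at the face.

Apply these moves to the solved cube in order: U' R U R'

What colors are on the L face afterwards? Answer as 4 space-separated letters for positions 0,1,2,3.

After move 1 (U'): U=WWWW F=OOGG R=GGRR B=RRBB L=BBOO
After move 2 (R): R=RGRG U=WOWG F=OYGY D=YBYR B=WRWB
After move 3 (U): U=WWGO F=RGGY R=WRRG B=BBWB L=OYOO
After move 4 (R'): R=RGWR U=WWGB F=RWGO D=YGYY B=RBBB
Query: L face = OYOO

Answer: O Y O O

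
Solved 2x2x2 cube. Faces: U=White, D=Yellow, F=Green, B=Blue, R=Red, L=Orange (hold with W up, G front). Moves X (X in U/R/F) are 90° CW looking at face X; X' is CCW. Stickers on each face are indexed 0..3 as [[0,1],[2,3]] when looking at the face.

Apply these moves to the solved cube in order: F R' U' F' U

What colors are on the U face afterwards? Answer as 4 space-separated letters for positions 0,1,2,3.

Answer: G B W B

Derivation:
After move 1 (F): F=GGGG U=WWOO R=WRWR D=RRYY L=OYOY
After move 2 (R'): R=RRWW U=WBOB F=GWGO D=RGYG B=YBRB
After move 3 (U'): U=BBWO F=OYGO R=GWWW B=RRRB L=YBOY
After move 4 (F'): F=YOOG U=BBGW R=GWRW D=BYYG L=YOOW
After move 5 (U): U=GBWB F=GWOG R=RRRW B=YORB L=YOOW
Query: U face = GBWB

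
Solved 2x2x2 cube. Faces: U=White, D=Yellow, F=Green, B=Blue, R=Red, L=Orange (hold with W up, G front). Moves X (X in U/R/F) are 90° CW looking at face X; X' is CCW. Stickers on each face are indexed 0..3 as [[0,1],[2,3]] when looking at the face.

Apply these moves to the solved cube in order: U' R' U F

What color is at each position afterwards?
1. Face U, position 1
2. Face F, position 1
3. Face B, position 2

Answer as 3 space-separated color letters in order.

After move 1 (U'): U=WWWW F=OOGG R=GGRR B=RRBB L=BBOO
After move 2 (R'): R=GRGR U=WBWR F=OWGW D=YOYG B=YRYB
After move 3 (U): U=WWRB F=GRGW R=YRGR B=BBYB L=OWOO
After move 4 (F): F=GGWR U=WWOW R=RRBR D=GYYG L=OYOO
Query 1: U[1] = W
Query 2: F[1] = G
Query 3: B[2] = Y

Answer: W G Y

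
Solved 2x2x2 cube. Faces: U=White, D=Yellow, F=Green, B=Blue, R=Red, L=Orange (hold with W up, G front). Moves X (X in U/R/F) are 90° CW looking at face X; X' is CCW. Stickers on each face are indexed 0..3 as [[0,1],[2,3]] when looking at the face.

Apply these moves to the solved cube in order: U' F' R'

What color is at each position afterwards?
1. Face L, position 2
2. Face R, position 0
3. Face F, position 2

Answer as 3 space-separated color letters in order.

After move 1 (U'): U=WWWW F=OOGG R=GGRR B=RRBB L=BBOO
After move 2 (F'): F=OGOG U=WWGR R=YGYR D=BOYY L=BWOW
After move 3 (R'): R=GRYY U=WBGR F=OWOR D=BGYG B=YROB
Query 1: L[2] = O
Query 2: R[0] = G
Query 3: F[2] = O

Answer: O G O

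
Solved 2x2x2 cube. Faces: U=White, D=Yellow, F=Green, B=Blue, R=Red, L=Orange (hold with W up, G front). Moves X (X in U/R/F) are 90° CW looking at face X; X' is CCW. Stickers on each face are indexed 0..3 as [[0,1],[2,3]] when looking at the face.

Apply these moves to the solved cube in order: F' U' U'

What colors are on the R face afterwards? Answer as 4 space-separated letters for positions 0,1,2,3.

After move 1 (F'): F=GGGG U=WWRR R=YRYR D=OOYY L=OWOW
After move 2 (U'): U=WRWR F=OWGG R=GGYR B=YRBB L=BBOW
After move 3 (U'): U=RRWW F=BBGG R=OWYR B=GGBB L=YROW
Query: R face = OWYR

Answer: O W Y R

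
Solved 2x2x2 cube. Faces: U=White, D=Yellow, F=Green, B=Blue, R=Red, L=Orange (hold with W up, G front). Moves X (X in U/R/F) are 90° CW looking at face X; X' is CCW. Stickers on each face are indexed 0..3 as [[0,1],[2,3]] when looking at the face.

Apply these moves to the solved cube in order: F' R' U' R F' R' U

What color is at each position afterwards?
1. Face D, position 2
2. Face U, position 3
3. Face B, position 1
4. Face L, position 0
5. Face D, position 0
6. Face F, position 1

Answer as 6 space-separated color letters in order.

Answer: Y B R G B W

Derivation:
After move 1 (F'): F=GGGG U=WWRR R=YRYR D=OOYY L=OWOW
After move 2 (R'): R=RRYY U=WBRB F=GWGR D=OGYG B=YBOB
After move 3 (U'): U=BBWR F=OWGR R=GWYY B=RROB L=YBOW
After move 4 (R): R=YGYW U=BWWR F=OGGG D=OOYR B=RRBB
After move 5 (F'): F=GGOG U=BWYY R=OGOW D=BWYR L=YROW
After move 6 (R'): R=GWOO U=BBYR F=GWOY D=BGYG B=RRWB
After move 7 (U): U=YBRB F=GWOY R=RROO B=YRWB L=GWOW
Query 1: D[2] = Y
Query 2: U[3] = B
Query 3: B[1] = R
Query 4: L[0] = G
Query 5: D[0] = B
Query 6: F[1] = W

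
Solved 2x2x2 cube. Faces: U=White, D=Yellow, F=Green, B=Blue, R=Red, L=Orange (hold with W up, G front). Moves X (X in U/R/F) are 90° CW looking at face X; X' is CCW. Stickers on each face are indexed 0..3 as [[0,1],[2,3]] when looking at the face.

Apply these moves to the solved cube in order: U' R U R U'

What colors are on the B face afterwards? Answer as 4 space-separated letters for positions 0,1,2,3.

Answer: R W W B

Derivation:
After move 1 (U'): U=WWWW F=OOGG R=GGRR B=RRBB L=BBOO
After move 2 (R): R=RGRG U=WOWG F=OYGY D=YBYR B=WRWB
After move 3 (U): U=WWGO F=RGGY R=WRRG B=BBWB L=OYOO
After move 4 (R): R=RWGR U=WGGY F=RBGR D=YWYB B=OBWB
After move 5 (U'): U=GYWG F=OYGR R=RBGR B=RWWB L=OBOO
Query: B face = RWWB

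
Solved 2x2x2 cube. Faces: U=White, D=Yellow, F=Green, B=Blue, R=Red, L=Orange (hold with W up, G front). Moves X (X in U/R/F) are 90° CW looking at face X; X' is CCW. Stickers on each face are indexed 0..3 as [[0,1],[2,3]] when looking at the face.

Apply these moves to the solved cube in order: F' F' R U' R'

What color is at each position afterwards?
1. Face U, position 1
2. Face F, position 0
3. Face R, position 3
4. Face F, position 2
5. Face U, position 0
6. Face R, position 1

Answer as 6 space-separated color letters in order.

After move 1 (F'): F=GGGG U=WWRR R=YRYR D=OOYY L=OWOW
After move 2 (F'): F=GGGG U=WWYY R=OROR D=WWYY L=OROR
After move 3 (R): R=OORR U=WGYG F=GWGY D=WBYB B=YBWB
After move 4 (U'): U=GGWY F=ORGY R=GWRR B=OOWB L=YBOR
After move 5 (R'): R=WRGR U=GWWO F=OGGY D=WRYY B=BOBB
Query 1: U[1] = W
Query 2: F[0] = O
Query 3: R[3] = R
Query 4: F[2] = G
Query 5: U[0] = G
Query 6: R[1] = R

Answer: W O R G G R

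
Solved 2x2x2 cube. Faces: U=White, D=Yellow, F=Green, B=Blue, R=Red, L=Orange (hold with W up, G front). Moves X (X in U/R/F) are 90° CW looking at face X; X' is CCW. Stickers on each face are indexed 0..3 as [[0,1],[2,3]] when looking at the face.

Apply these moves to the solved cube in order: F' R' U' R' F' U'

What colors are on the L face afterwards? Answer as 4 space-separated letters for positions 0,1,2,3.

Answer: G R O W

Derivation:
After move 1 (F'): F=GGGG U=WWRR R=YRYR D=OOYY L=OWOW
After move 2 (R'): R=RRYY U=WBRB F=GWGR D=OGYG B=YBOB
After move 3 (U'): U=BBWR F=OWGR R=GWYY B=RROB L=YBOW
After move 4 (R'): R=WYGY U=BOWR F=OBGR D=OWYR B=GRGB
After move 5 (F'): F=BROG U=BOWG R=WYOY D=BWYR L=YROW
After move 6 (U'): U=OGBW F=YROG R=BROY B=WYGB L=GROW
Query: L face = GROW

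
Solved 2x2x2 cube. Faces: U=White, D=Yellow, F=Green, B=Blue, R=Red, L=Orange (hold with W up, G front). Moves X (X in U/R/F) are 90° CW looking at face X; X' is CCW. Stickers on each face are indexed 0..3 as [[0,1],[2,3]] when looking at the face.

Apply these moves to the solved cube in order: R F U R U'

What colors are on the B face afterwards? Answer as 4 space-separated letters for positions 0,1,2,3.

Answer: G W W B

Derivation:
After move 1 (R): R=RRRR U=WGWG F=GYGY D=YBYB B=WBWB
After move 2 (F): F=GGYY U=WGOO R=WRGR D=RRYB L=OYOB
After move 3 (U): U=OWOG F=WRYY R=WBGR B=OYWB L=GGOB
After move 4 (R): R=GWRB U=OROY F=WRYB D=RWYO B=GYWB
After move 5 (U'): U=RYOO F=GGYB R=WRRB B=GWWB L=GYOB
Query: B face = GWWB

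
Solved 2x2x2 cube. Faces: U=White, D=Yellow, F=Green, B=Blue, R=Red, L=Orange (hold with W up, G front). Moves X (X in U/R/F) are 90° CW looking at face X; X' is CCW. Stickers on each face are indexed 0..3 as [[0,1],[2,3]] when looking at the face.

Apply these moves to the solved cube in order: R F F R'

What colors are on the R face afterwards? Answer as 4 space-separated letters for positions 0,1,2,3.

Answer: R R O O

Derivation:
After move 1 (R): R=RRRR U=WGWG F=GYGY D=YBYB B=WBWB
After move 2 (F): F=GGYY U=WGOO R=WRGR D=RRYB L=OYOB
After move 3 (F): F=YGYG U=WGBY R=OROR D=GWYB L=OROR
After move 4 (R'): R=RROO U=WWBW F=YGYY D=GGYG B=BBWB
Query: R face = RROO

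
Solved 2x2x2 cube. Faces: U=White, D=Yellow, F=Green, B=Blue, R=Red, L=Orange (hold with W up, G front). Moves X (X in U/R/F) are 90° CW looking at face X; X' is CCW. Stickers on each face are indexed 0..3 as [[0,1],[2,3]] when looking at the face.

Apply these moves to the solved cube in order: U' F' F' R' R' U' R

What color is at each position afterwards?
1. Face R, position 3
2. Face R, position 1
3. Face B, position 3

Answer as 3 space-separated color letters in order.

Answer: B G B

Derivation:
After move 1 (U'): U=WWWW F=OOGG R=GGRR B=RRBB L=BBOO
After move 2 (F'): F=OGOG U=WWGR R=YGYR D=BOYY L=BWOW
After move 3 (F'): F=GGOO U=WWYY R=OGBR D=WWYY L=BROG
After move 4 (R'): R=GROB U=WBYR F=GWOY D=WGYO B=YRWB
After move 5 (R'): R=RBGO U=WWYY F=GBOR D=WWYY B=ORGB
After move 6 (U'): U=WYWY F=BROR R=GBGO B=RBGB L=OROG
After move 7 (R): R=GGOB U=WRWR F=BWOY D=WGYR B=YBYB
Query 1: R[3] = B
Query 2: R[1] = G
Query 3: B[3] = B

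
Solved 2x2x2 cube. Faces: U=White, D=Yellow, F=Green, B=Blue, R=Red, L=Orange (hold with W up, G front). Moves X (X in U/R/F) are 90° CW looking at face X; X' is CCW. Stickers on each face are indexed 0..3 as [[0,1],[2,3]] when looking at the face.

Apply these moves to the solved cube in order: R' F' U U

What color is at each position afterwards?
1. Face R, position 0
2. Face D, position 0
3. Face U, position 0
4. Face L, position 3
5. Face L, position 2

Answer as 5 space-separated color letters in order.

Answer: O O R W O

Derivation:
After move 1 (R'): R=RRRR U=WBWB F=GWGW D=YGYG B=YBYB
After move 2 (F'): F=WWGG U=WBRR R=GRYR D=OOYG L=OBOW
After move 3 (U): U=RWRB F=GRGG R=YBYR B=OBYB L=WWOW
After move 4 (U): U=RRBW F=YBGG R=OBYR B=WWYB L=GROW
Query 1: R[0] = O
Query 2: D[0] = O
Query 3: U[0] = R
Query 4: L[3] = W
Query 5: L[2] = O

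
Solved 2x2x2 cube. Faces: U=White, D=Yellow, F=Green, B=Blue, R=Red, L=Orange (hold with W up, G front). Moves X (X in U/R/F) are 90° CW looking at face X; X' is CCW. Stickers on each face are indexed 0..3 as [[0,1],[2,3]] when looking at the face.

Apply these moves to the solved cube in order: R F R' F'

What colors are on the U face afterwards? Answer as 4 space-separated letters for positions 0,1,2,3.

After move 1 (R): R=RRRR U=WGWG F=GYGY D=YBYB B=WBWB
After move 2 (F): F=GGYY U=WGOO R=WRGR D=RRYB L=OYOB
After move 3 (R'): R=RRWG U=WWOW F=GGYO D=RGYY B=BBRB
After move 4 (F'): F=GOGY U=WWRW R=GRRG D=YBYY L=OWOO
Query: U face = WWRW

Answer: W W R W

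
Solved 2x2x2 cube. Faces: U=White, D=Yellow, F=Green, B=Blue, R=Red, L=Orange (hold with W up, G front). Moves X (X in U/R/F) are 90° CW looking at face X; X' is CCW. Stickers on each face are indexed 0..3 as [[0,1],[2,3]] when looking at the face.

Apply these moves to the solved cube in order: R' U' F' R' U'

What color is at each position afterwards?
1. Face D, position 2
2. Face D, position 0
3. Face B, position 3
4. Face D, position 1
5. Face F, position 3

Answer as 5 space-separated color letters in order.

After move 1 (R'): R=RRRR U=WBWB F=GWGW D=YGYG B=YBYB
After move 2 (U'): U=BBWW F=OOGW R=GWRR B=RRYB L=YBOO
After move 3 (F'): F=OWOG U=BBGR R=GWYR D=BOYG L=YWOW
After move 4 (R'): R=WRGY U=BYGR F=OBOR D=BWYG B=GROB
After move 5 (U'): U=YRBG F=YWOR R=OBGY B=WROB L=GROW
Query 1: D[2] = Y
Query 2: D[0] = B
Query 3: B[3] = B
Query 4: D[1] = W
Query 5: F[3] = R

Answer: Y B B W R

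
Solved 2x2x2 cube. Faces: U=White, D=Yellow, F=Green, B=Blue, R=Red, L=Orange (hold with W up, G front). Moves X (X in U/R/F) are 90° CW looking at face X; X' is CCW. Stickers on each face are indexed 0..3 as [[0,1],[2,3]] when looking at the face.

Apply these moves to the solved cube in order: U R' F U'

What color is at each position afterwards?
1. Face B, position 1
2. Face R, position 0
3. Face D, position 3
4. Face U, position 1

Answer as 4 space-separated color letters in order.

After move 1 (U): U=WWWW F=RRGG R=BBRR B=OOBB L=GGOO
After move 2 (R'): R=BRBR U=WBWO F=RWGW D=YRYG B=YOYB
After move 3 (F): F=GRWW U=WBOG R=WROR D=BBYG L=GYOR
After move 4 (U'): U=BGWO F=GYWW R=GROR B=WRYB L=YOOR
Query 1: B[1] = R
Query 2: R[0] = G
Query 3: D[3] = G
Query 4: U[1] = G

Answer: R G G G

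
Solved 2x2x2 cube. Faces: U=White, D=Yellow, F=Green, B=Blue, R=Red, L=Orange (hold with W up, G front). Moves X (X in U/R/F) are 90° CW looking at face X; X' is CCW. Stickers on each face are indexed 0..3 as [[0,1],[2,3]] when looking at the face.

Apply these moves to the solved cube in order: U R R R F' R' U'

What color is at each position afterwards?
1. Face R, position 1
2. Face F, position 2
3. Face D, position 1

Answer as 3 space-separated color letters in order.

After move 1 (U): U=WWWW F=RRGG R=BBRR B=OOBB L=GGOO
After move 2 (R): R=RBRB U=WRWG F=RYGY D=YBYO B=WOWB
After move 3 (R): R=RRBB U=WYWY F=RBGO D=YWYW B=GORB
After move 4 (R): R=BRBR U=WBWO F=RWGW D=YRYG B=YOYB
After move 5 (F'): F=WWRG U=WBBB R=RRYR D=GOYG L=GOOW
After move 6 (R'): R=RRRY U=WYBY F=WBRB D=GWYG B=GOOB
After move 7 (U'): U=YYWB F=GORB R=WBRY B=RROB L=GOOW
Query 1: R[1] = B
Query 2: F[2] = R
Query 3: D[1] = W

Answer: B R W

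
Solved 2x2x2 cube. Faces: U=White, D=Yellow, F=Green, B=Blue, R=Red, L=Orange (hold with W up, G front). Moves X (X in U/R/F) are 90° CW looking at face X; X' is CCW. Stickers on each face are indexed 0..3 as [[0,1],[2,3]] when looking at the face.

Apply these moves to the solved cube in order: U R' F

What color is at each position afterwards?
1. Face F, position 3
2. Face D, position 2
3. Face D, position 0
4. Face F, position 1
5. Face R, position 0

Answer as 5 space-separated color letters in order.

After move 1 (U): U=WWWW F=RRGG R=BBRR B=OOBB L=GGOO
After move 2 (R'): R=BRBR U=WBWO F=RWGW D=YRYG B=YOYB
After move 3 (F): F=GRWW U=WBOG R=WROR D=BBYG L=GYOR
Query 1: F[3] = W
Query 2: D[2] = Y
Query 3: D[0] = B
Query 4: F[1] = R
Query 5: R[0] = W

Answer: W Y B R W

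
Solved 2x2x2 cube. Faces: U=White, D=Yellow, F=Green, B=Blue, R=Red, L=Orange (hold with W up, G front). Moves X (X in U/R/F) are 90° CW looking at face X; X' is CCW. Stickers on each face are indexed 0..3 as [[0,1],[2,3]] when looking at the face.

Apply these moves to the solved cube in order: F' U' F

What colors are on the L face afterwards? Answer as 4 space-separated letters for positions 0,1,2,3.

Answer: B O O O

Derivation:
After move 1 (F'): F=GGGG U=WWRR R=YRYR D=OOYY L=OWOW
After move 2 (U'): U=WRWR F=OWGG R=GGYR B=YRBB L=BBOW
After move 3 (F): F=GOGW U=WRWB R=WGRR D=YGYY L=BOOO
Query: L face = BOOO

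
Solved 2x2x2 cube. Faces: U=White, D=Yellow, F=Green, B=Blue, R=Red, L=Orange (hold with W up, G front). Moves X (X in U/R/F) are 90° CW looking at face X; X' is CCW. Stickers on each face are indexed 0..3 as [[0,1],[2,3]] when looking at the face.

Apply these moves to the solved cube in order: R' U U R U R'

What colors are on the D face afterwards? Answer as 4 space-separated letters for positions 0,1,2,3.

Answer: Y O Y G

Derivation:
After move 1 (R'): R=RRRR U=WBWB F=GWGW D=YGYG B=YBYB
After move 2 (U): U=WWBB F=RRGW R=YBRR B=OOYB L=GWOO
After move 3 (U): U=BWBW F=YBGW R=OORR B=GWYB L=RROO
After move 4 (R): R=RORO U=BBBW F=YGGG D=YYYG B=WWWB
After move 5 (U): U=BBWB F=ROGG R=WWRO B=RRWB L=YGOO
After move 6 (R'): R=WOWR U=BWWR F=RBGB D=YOYG B=GRYB
Query: D face = YOYG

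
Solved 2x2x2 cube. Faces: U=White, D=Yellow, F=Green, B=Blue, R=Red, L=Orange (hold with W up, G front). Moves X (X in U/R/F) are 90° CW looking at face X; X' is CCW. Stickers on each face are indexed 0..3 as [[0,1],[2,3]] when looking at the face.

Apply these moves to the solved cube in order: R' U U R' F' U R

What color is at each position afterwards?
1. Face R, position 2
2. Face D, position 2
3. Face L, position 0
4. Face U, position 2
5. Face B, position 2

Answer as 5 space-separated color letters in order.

Answer: R Y W O B

Derivation:
After move 1 (R'): R=RRRR U=WBWB F=GWGW D=YGYG B=YBYB
After move 2 (U): U=WWBB F=RRGW R=YBRR B=OOYB L=GWOO
After move 3 (U): U=BWBW F=YBGW R=OORR B=GWYB L=RROO
After move 4 (R'): R=OROR U=BYBG F=YWGW D=YBYW B=GWGB
After move 5 (F'): F=WWYG U=BYOO R=BRYR D=ROYW L=RGOB
After move 6 (U): U=OBOY F=BRYG R=GWYR B=RGGB L=WWOB
After move 7 (R): R=YGRW U=OROG F=BOYW D=RGYR B=YGBB
Query 1: R[2] = R
Query 2: D[2] = Y
Query 3: L[0] = W
Query 4: U[2] = O
Query 5: B[2] = B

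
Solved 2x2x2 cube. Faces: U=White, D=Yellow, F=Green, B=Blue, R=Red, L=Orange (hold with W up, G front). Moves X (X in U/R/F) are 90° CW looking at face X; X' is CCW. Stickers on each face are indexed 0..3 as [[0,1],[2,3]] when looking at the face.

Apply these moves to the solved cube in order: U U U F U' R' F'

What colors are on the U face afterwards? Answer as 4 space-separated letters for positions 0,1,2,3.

After move 1 (U): U=WWWW F=RRGG R=BBRR B=OOBB L=GGOO
After move 2 (U): U=WWWW F=BBGG R=OORR B=GGBB L=RROO
After move 3 (U): U=WWWW F=OOGG R=GGRR B=RRBB L=BBOO
After move 4 (F): F=GOGO U=WWOB R=WGWR D=RGYY L=BYOY
After move 5 (U'): U=WBWO F=BYGO R=GOWR B=WGBB L=RROY
After move 6 (R'): R=ORGW U=WBWW F=BBGO D=RYYO B=YGGB
After move 7 (F'): F=BOBG U=WBOG R=YRRW D=RYYO L=RWOW
Query: U face = WBOG

Answer: W B O G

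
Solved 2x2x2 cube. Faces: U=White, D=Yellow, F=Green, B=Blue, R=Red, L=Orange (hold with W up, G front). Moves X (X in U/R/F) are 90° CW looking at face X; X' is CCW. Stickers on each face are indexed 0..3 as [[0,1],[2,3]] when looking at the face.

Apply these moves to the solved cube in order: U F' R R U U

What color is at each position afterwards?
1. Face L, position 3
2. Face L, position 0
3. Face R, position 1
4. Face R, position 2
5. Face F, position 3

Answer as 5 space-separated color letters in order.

Answer: W R W B O

Derivation:
After move 1 (U): U=WWWW F=RRGG R=BBRR B=OOBB L=GGOO
After move 2 (F'): F=RGRG U=WWBR R=YBYR D=GOYY L=GWOW
After move 3 (R): R=YYRB U=WGBG F=RORY D=GBYO B=ROWB
After move 4 (R): R=RYBY U=WOBY F=RBRO D=GWYR B=GOGB
After move 5 (U): U=BWYO F=RYRO R=GOBY B=GWGB L=RBOW
After move 6 (U): U=YBOW F=GORO R=GWBY B=RBGB L=RYOW
Query 1: L[3] = W
Query 2: L[0] = R
Query 3: R[1] = W
Query 4: R[2] = B
Query 5: F[3] = O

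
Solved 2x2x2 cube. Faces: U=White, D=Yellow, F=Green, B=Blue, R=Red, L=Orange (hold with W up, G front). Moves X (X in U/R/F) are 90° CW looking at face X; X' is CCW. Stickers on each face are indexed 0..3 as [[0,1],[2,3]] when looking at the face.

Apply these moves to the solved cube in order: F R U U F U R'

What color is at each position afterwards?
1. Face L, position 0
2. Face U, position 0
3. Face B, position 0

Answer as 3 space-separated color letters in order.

Answer: G Y B

Derivation:
After move 1 (F): F=GGGG U=WWOO R=WRWR D=RRYY L=OYOY
After move 2 (R): R=WWRR U=WGOG F=GRGY D=RBYB B=OBWB
After move 3 (U): U=OWGG F=WWGY R=OBRR B=OYWB L=GROY
After move 4 (U): U=GOGW F=OBGY R=OYRR B=GRWB L=WWOY
After move 5 (F): F=GOYB U=GOYW R=GYWR D=ROYB L=WROB
After move 6 (U): U=YGWO F=GYYB R=GRWR B=WRWB L=GOOB
After move 7 (R'): R=RRGW U=YWWW F=GGYO D=RYYB B=BROB
Query 1: L[0] = G
Query 2: U[0] = Y
Query 3: B[0] = B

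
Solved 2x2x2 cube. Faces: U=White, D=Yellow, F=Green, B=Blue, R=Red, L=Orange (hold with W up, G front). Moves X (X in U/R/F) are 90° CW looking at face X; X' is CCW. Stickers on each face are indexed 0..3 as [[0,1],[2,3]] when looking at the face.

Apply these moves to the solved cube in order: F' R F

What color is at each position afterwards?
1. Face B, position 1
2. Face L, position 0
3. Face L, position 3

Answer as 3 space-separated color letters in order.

After move 1 (F'): F=GGGG U=WWRR R=YRYR D=OOYY L=OWOW
After move 2 (R): R=YYRR U=WGRG F=GOGY D=OBYB B=RBWB
After move 3 (F): F=GGYO U=WGWW R=RYGR D=RYYB L=OOOB
Query 1: B[1] = B
Query 2: L[0] = O
Query 3: L[3] = B

Answer: B O B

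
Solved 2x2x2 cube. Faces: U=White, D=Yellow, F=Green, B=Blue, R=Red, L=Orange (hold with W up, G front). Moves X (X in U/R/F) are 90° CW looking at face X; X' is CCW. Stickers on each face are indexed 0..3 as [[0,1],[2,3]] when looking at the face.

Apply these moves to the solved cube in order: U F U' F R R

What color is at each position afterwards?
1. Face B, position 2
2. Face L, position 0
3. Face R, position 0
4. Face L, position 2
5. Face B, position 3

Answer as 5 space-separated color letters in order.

After move 1 (U): U=WWWW F=RRGG R=BBRR B=OOBB L=GGOO
After move 2 (F): F=GRGR U=WWOG R=WBWR D=RBYY L=GYOY
After move 3 (U'): U=WGWO F=GYGR R=GRWR B=WBBB L=OOOY
After move 4 (F): F=GGRY U=WGYO R=WROR D=WGYY L=OROB
After move 5 (R): R=OWRR U=WGYY F=GGRY D=WBYW B=OBGB
After move 6 (R): R=RORW U=WGYY F=GBRW D=WGYO B=YBGB
Query 1: B[2] = G
Query 2: L[0] = O
Query 3: R[0] = R
Query 4: L[2] = O
Query 5: B[3] = B

Answer: G O R O B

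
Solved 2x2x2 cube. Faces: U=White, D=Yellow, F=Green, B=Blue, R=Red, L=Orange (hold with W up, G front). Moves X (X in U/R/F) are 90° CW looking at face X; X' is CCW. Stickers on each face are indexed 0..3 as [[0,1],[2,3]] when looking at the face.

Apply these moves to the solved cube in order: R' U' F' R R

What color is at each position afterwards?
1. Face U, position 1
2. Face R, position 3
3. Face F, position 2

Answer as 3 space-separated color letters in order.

After move 1 (R'): R=RRRR U=WBWB F=GWGW D=YGYG B=YBYB
After move 2 (U'): U=BBWW F=OOGW R=GWRR B=RRYB L=YBOO
After move 3 (F'): F=OWOG U=BBGR R=GWYR D=BOYG L=YWOW
After move 4 (R): R=YGRW U=BWGG F=OOOG D=BYYR B=RRBB
After move 5 (R): R=RYWG U=BOGG F=OYOR D=BBYR B=GRWB
Query 1: U[1] = O
Query 2: R[3] = G
Query 3: F[2] = O

Answer: O G O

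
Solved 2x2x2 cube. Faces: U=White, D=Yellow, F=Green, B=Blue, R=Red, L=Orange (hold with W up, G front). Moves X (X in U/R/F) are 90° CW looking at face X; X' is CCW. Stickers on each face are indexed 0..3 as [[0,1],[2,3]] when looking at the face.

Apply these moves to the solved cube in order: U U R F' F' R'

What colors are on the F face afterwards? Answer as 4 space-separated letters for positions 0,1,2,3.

Answer: Y B Y Y

Derivation:
After move 1 (U): U=WWWW F=RRGG R=BBRR B=OOBB L=GGOO
After move 2 (U): U=WWWW F=BBGG R=OORR B=GGBB L=RROO
After move 3 (R): R=RORO U=WBWG F=BYGY D=YBYG B=WGWB
After move 4 (F'): F=YYBG U=WBRR R=BOYO D=ROYG L=RGOW
After move 5 (F'): F=YGYB U=WBBY R=OORO D=GWYG L=RROR
After move 6 (R'): R=OOOR U=WWBW F=YBYY D=GGYB B=GGWB
Query: F face = YBYY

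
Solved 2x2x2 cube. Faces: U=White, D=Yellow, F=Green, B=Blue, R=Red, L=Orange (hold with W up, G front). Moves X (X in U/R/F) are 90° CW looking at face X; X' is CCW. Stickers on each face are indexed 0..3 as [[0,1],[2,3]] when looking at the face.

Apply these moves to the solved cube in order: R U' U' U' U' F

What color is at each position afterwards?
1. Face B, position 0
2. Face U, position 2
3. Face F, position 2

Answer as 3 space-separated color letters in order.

Answer: W O Y

Derivation:
After move 1 (R): R=RRRR U=WGWG F=GYGY D=YBYB B=WBWB
After move 2 (U'): U=GGWW F=OOGY R=GYRR B=RRWB L=WBOO
After move 3 (U'): U=GWGW F=WBGY R=OORR B=GYWB L=RROO
After move 4 (U'): U=WWGG F=RRGY R=WBRR B=OOWB L=GYOO
After move 5 (U'): U=WGWG F=GYGY R=RRRR B=WBWB L=OOOO
After move 6 (F): F=GGYY U=WGOO R=WRGR D=RRYB L=OYOB
Query 1: B[0] = W
Query 2: U[2] = O
Query 3: F[2] = Y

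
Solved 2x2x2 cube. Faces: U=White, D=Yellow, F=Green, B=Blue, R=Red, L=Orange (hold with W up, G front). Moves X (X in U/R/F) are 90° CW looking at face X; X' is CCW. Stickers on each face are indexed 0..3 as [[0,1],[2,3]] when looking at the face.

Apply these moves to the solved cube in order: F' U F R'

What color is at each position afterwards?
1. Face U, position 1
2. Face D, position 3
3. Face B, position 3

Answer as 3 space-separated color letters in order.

Answer: B R B

Derivation:
After move 1 (F'): F=GGGG U=WWRR R=YRYR D=OOYY L=OWOW
After move 2 (U): U=RWRW F=YRGG R=BBYR B=OWBB L=GGOW
After move 3 (F): F=GYGR U=RWWG R=RBWR D=YBYY L=GOOO
After move 4 (R'): R=BRRW U=RBWO F=GWGG D=YYYR B=YWBB
Query 1: U[1] = B
Query 2: D[3] = R
Query 3: B[3] = B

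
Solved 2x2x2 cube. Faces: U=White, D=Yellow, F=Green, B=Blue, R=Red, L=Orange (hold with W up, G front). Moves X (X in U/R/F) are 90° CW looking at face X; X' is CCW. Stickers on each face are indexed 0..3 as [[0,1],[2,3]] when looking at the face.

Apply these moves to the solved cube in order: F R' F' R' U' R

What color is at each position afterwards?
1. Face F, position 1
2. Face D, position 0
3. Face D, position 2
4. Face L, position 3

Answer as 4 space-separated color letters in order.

After move 1 (F): F=GGGG U=WWOO R=WRWR D=RRYY L=OYOY
After move 2 (R'): R=RRWW U=WBOB F=GWGO D=RGYG B=YBRB
After move 3 (F'): F=WOGG U=WBRW R=GRRW D=YYYG L=OBOO
After move 4 (R'): R=RWGR U=WRRY F=WBGW D=YOYG B=GBYB
After move 5 (U'): U=RYWR F=OBGW R=WBGR B=RWYB L=GBOO
After move 6 (R): R=GWRB U=RBWW F=OOGG D=YYYR B=RWYB
Query 1: F[1] = O
Query 2: D[0] = Y
Query 3: D[2] = Y
Query 4: L[3] = O

Answer: O Y Y O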